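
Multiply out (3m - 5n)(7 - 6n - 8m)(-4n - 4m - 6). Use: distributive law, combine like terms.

-76mn + 60m^2 - 126m - 208mn^2 + 8m^2n + 96m^3 - 40n^2 + 210n - 120n^3

(3m - 5n)(7 - 6n - 8m)(-4n - 4m - 6)
= (21m - 18mn - 24m^2 - 35n + 30n^2 + 40mn)(-4n - 4m - 6)    [distributive law]
= (21m + 22mn - 24m^2 - 35n + 30n^2)(-4n - 4m - 6)    [combine like terms]
= -84mn - 84m^2 - 126m - 88mn^2 - 88m^2n - 132mn + 96m^2n + 96m^3 + 144m^2 + 140n^2 + 140mn + 210n - 120n^3 - 120mn^2 - 180n^2    [distributive law]
= -76mn + 60m^2 - 126m - 208mn^2 + 8m^2n + 96m^3 - 40n^2 + 210n - 120n^3    [combine like terms]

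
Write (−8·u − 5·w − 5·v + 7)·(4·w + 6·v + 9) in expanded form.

−32·u·w − 48·u·v − 72·u − 20·w² − 50·v·w − 17·w − 30·v² − 3·v + 63

(−8·u − 5·w − 5·v + 7)·(4·w + 6·v + 9)
= −32·u·w − 48·u·v − 72·u − 20·w² − 30·v·w − 45·w − 20·v·w − 30·v² − 45·v + 28·w + 42·v + 63    [distributive law]
= −32·u·w − 48·u·v − 72·u − 20·w² − 50·v·w − 17·w − 30·v² − 3·v + 63    [combine like terms]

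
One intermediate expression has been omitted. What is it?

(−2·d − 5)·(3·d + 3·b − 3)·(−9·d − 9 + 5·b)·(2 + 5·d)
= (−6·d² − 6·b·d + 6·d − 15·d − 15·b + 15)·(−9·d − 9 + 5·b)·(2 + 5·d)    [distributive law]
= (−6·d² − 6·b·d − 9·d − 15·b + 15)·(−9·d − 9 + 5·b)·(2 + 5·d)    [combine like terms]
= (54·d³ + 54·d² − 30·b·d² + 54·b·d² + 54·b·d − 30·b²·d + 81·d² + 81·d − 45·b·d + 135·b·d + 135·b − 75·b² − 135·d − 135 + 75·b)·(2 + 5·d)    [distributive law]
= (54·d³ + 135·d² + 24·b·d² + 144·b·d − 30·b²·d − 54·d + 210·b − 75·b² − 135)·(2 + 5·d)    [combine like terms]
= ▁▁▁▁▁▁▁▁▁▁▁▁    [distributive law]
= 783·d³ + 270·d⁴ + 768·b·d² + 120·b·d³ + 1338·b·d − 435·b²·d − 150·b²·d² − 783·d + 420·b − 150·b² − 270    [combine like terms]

Applying distributive law to the line above:

108·d³ + 270·d⁴ + 270·d² + 675·d³ + 48·b·d² + 120·b·d³ + 288·b·d + 720·b·d² − 60·b²·d − 150·b²·d² − 108·d − 270·d² + 420·b + 1050·b·d − 150·b² − 375·b²·d − 270 − 675·d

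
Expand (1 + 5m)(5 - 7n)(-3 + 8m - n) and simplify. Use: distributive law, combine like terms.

(1 + 5m)(5 - 7n)(-3 + 8m - n)
= (5 - 7n + 25m - 35mn)(-3 + 8m - n)    [distributive law]
= -15 + 40m - 5n + 21n - 56mn + 7n² - 75m + 200m² - 25mn + 105mn - 280m²n + 35mn²    [distributive law]
= -15 - 35m + 16n + 24mn + 7n² + 200m² - 280m²n + 35mn²    [combine like terms]

-15 - 35m + 16n + 24mn + 7n² + 200m² - 280m²n + 35mn²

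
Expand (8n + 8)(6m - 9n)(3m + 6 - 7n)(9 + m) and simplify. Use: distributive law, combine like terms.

(8n + 8)(6m - 9n)(3m + 6 - 7n)(9 + m)
= (48mn - 72n^2 + 48m - 72n)(3m + 6 - 7n)(9 + m)    [distributive law]
= (144m^2n + 288mn - 336mn^2 - 216mn^2 - 432n^2 + 504n^3 + 144m^2 + 288m - 336mn - 216mn - 432n + 504n^2)(9 + m)    [distributive law]
= (144m^2n - 264mn - 552mn^2 + 72n^2 + 504n^3 + 144m^2 + 288m - 432n)(9 + m)    [combine like terms]
= 1296m^2n + 144m^3n - 2376mn - 264m^2n - 4968mn^2 - 552m^2n^2 + 648n^2 + 72mn^2 + 4536n^3 + 504mn^3 + 1296m^2 + 144m^3 + 2592m + 288m^2 - 3888n - 432mn    [distributive law]
= 1032m^2n + 144m^3n - 2808mn - 4896mn^2 - 552m^2n^2 + 648n^2 + 4536n^3 + 504mn^3 + 1584m^2 + 144m^3 + 2592m - 3888n    [combine like terms]

1032m^2n + 144m^3n - 2808mn - 4896mn^2 - 552m^2n^2 + 648n^2 + 4536n^3 + 504mn^3 + 1584m^2 + 144m^3 + 2592m - 3888n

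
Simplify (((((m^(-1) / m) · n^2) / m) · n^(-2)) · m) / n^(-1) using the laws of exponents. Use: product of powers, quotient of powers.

(((((m^(-1) / m) · n^2) / m) · n^(-2)) · m) / n^(-1)
= ((((m^(-2) · n^2) / m) · n^(-2)) · m) / n^(-1)    [quotient of powers]
= m^(-2)·n    [quotient of powers; product of powers]

m^(-2)·n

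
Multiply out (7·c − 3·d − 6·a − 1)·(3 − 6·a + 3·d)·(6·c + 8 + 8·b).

126·c² + 150·c + 168·b·c − 252·a·c² − 408·a·c − 336·a·b·c + 126·c²·d + 96·c·d + 168·b·c·d − 96·d − 96·b·d − 54·c·d² − 72·d² − 72·b·d² − 96·a − 96·a·b + 216·a²·c + 288·a² + 288·a²·b − 24 − 24·b

(7·c − 3·d − 6·a − 1)·(3 − 6·a + 3·d)·(6·c + 8 + 8·b)
= (21·c − 42·a·c + 21·c·d − 9·d + 18·a·d − 9·d² − 18·a + 36·a² − 18·a·d − 3 + 6·a − 3·d)·(6·c + 8 + 8·b)    [distributive law]
= (21·c − 42·a·c + 21·c·d − 12·d − 9·d² − 12·a + 36·a² − 3)·(6·c + 8 + 8·b)    [combine like terms]
= 126·c² + 168·c + 168·b·c − 252·a·c² − 336·a·c − 336·a·b·c + 126·c²·d + 168·c·d + 168·b·c·d − 72·c·d − 96·d − 96·b·d − 54·c·d² − 72·d² − 72·b·d² − 72·a·c − 96·a − 96·a·b + 216·a²·c + 288·a² + 288·a²·b − 18·c − 24 − 24·b    [distributive law]
= 126·c² + 150·c + 168·b·c − 252·a·c² − 408·a·c − 336·a·b·c + 126·c²·d + 96·c·d + 168·b·c·d − 96·d − 96·b·d − 54·c·d² − 72·d² − 72·b·d² − 96·a − 96·a·b + 216·a²·c + 288·a² + 288·a²·b − 24 − 24·b    [combine like terms]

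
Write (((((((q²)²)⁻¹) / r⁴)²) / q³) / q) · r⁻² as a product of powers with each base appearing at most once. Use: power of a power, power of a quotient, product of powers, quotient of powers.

q⁻¹²·r⁻¹⁰

(((((((q²)²)⁻¹) / r⁴)²) / q³) / q) · r⁻²
= (((((((q²)²)⁻¹)²) / ((r⁴)²)) / q³) / q) · r⁻²    [power of a quotient]
= ((((((q²)²)⁻²) / ((r⁴)²)) / q³) / q) · r⁻²    [power of a power]
= (((((q²)⁻⁴) / ((r⁴)²)) / q³) / q) · r⁻²    [power of a power]
= (((q⁻⁸ / ((r⁴)²)) / q³) / q) · r⁻²    [power of a power]
= (((q⁻⁸ / r⁸) / q³) / q) · r⁻²    [power of a power]
= q⁻¹²·r⁻¹⁰    [quotient of powers; product of powers]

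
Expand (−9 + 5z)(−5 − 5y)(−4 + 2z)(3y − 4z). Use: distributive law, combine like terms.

−540y + 720z + 1290yz − 760z^2 − 540y^2 + 570y^2z − 910yz^2 + 200z^3 − 150y^2z^2 + 200yz^3

(−9 + 5z)(−5 − 5y)(−4 + 2z)(3y − 4z)
= (45 + 45y − 25z − 25yz)(−4 + 2z)(3y − 4z)    [distributive law]
= (−180 + 90z − 180y + 90yz + 100z − 50z^2 + 100yz − 50yz^2)(3y − 4z)    [distributive law]
= (−180 + 190z − 180y + 190yz − 50z^2 − 50yz^2)(3y − 4z)    [combine like terms]
= −540y + 720z + 570yz − 760z^2 − 540y^2 + 720yz + 570y^2z − 760yz^2 − 150yz^2 + 200z^3 − 150y^2z^2 + 200yz^3    [distributive law]
= −540y + 720z + 1290yz − 760z^2 − 540y^2 + 570y^2z − 910yz^2 + 200z^3 − 150y^2z^2 + 200yz^3    [combine like terms]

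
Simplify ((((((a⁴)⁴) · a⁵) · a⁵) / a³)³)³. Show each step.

a²⁰⁷

((((((a⁴)⁴) · a⁵) · a⁵) / a³)³)³
= (((((a⁴)⁴) · a⁵) · a⁵) / a³)⁹    [power of a power]
= (((((a⁴)⁴) · a⁵) · a⁵)⁹) / ((a³)⁹)    [power of a quotient]
= (((((a⁴)⁴) · a⁵)⁹) · ((a⁵)⁹)) / ((a³)⁹)    [power of a product]
= (((((a⁴)⁴)⁹) · ((a⁵)⁹)) · ((a⁵)⁹)) / ((a³)⁹)    [power of a product]
= ((((a⁴)³⁶) · ((a⁵)⁹)) · ((a⁵)⁹)) / ((a³)⁹)    [power of a power]
= ((a¹⁴⁴ · ((a⁵)⁹)) · ((a⁵)⁹)) / ((a³)⁹)    [power of a power]
= ((a¹⁴⁴ · a⁴⁵) · ((a⁵)⁹)) / ((a³)⁹)    [power of a power]
= (a¹⁸⁹ · ((a⁵)⁹)) / ((a³)⁹)    [product of powers]
= (a¹⁸⁹ · a⁴⁵) / ((a³)⁹)    [power of a power]
= a²³⁴ / ((a³)⁹)    [product of powers]
= a²³⁴ / a²⁷    [power of a power]
= a²⁰⁷    [quotient of powers]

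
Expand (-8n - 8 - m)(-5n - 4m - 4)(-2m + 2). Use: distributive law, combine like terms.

-80mn^2 + 80n^2 - 74m^2n - 70mn + 144n - 64m^2 + 8m + 64 - 8m^3

(-8n - 8 - m)(-5n - 4m - 4)(-2m + 2)
= (40n^2 + 32mn + 32n + 40n + 32m + 32 + 5mn + 4m^2 + 4m)(-2m + 2)    [distributive law]
= (40n^2 + 37mn + 72n + 36m + 32 + 4m^2)(-2m + 2)    [combine like terms]
= -80mn^2 + 80n^2 - 74m^2n + 74mn - 144mn + 144n - 72m^2 + 72m - 64m + 64 - 8m^3 + 8m^2    [distributive law]
= -80mn^2 + 80n^2 - 74m^2n - 70mn + 144n - 64m^2 + 8m + 64 - 8m^3    [combine like terms]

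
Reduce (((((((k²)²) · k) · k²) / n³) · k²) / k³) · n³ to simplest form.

(((((((k²)²) · k) · k²) / n³) · k²) / k³) · n³
= (((((k⁴ · k) · k²) / n³) · k²) / k³) · n³    [power of a power]
= ((((k⁵ · k²) / n³) · k²) / k³) · n³    [product of powers]
= (((k⁷ / n³) · k²) / k³) · n³    [product of powers]
= k⁶    [quotient of powers; product of powers]

k⁶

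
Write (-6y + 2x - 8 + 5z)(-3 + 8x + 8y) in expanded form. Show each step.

-46y - 32xy - 48y² - 70x + 16x² + 24 - 15z + 40xz + 40yz

(-6y + 2x - 8 + 5z)(-3 + 8x + 8y)
= 18y - 48xy - 48y² - 6x + 16x² + 16xy + 24 - 64x - 64y - 15z + 40xz + 40yz    [distributive law]
= -46y - 32xy - 48y² - 70x + 16x² + 24 - 15z + 40xz + 40yz    [combine like terms]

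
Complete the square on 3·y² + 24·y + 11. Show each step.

3·y² + 24·y + 11
= 3(y² + 8·y) + 11    [factor out 3 from the y-terms]
= 3(y² + 8·y + 16 − 16) + 11    [add and subtract 16 inside the bracket]
= 3(y + 4)² − 48 + 11    [perfect-square identity]
= 3(y + 4)² − 37    [combine constants]

3(y + 4)² − 37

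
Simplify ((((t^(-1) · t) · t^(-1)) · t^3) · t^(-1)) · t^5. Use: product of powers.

t^6

((((t^(-1) · t) · t^(-1)) · t^3) · t^(-1)) · t^5
= (((t^0 · t^(-1)) · t^3) · t^(-1)) · t^5    [product of powers]
= ((t^(-1) · t^3) · t^(-1)) · t^5    [product of powers]
= (t^2 · t^(-1)) · t^5    [product of powers]
= t · t^5    [product of powers]
= t^6    [product of powers]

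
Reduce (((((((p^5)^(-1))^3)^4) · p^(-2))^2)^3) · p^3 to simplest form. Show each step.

(((((((p^5)^(-1))^3)^4) · p^(-2))^2)^3) · p^3
= ((((((p^5)^(-1))^3)^4) · p^(-2))^6) · p^3    [power of a power]
= ((((((p^5)^(-1))^3)^4)^6) · ((p^(-2))^6)) · p^3    [power of a product]
= (((((p^5)^(-1))^3)^24) · ((p^(-2))^6)) · p^3    [power of a power]
= ((((p^5)^(-1))^72) · ((p^(-2))^6)) · p^3    [power of a power]
= (((p^5)^(-72)) · ((p^(-2))^6)) · p^3    [power of a power]
= (p^(-360) · ((p^(-2))^6)) · p^3    [power of a power]
= (p^(-360) · p^(-12)) · p^3    [power of a power]
= p^(-372) · p^3    [product of powers]
= p^(-369)    [product of powers]

p^(-369)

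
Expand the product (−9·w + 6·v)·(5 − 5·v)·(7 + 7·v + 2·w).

−315·w + 60·v·w − 90·w² + 255·v²·w + 90·v·w² + 210·v − 210·v³

(−9·w + 6·v)·(5 − 5·v)·(7 + 7·v + 2·w)
= (−45·w + 45·v·w + 30·v − 30·v²)·(7 + 7·v + 2·w)    [distributive law]
= −315·w − 315·v·w − 90·w² + 315·v·w + 315·v²·w + 90·v·w² + 210·v + 210·v² + 60·v·w − 210·v² − 210·v³ − 60·v²·w    [distributive law]
= −315·w + 60·v·w − 90·w² + 255·v²·w + 90·v·w² + 210·v − 210·v³    [combine like terms]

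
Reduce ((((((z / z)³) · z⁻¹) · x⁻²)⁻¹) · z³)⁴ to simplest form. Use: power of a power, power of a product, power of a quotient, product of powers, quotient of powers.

x⁸z¹⁶

((((((z / z)³) · z⁻¹) · x⁻²)⁻¹) · z³)⁴
= ((((((z / z)³) · z⁻¹) · x⁻²)⁻¹)⁴) · ((z³)⁴)    [power of a product]
= (((((z / z)³) · z⁻¹) · x⁻²)⁻⁴) · ((z³)⁴)    [power of a power]
= (((((z / z)³) · z⁻¹)⁻⁴) · ((x⁻²)⁻⁴)) · ((z³)⁴)    [power of a product]
= (((((z / z)³)⁻⁴) · ((z⁻¹)⁻⁴)) · ((x⁻²)⁻⁴)) · ((z³)⁴)    [power of a product]
= ((((z / z)⁻¹²) · ((z⁻¹)⁻⁴)) · ((x⁻²)⁻⁴)) · ((z³)⁴)    [power of a power]
= ((((z⁻¹²) / (z⁻¹²)) · ((z⁻¹)⁻⁴)) · ((x⁻²)⁻⁴)) · ((z³)⁴)    [power of a quotient]
= ((z⁰ · ((z⁻¹)⁻⁴)) · ((x⁻²)⁻⁴)) · ((z³)⁴)    [quotient of powers]
= ((z⁰ · z⁴) · ((x⁻²)⁻⁴)) · ((z³)⁴)    [power of a power]
= (z⁴ · ((x⁻²)⁻⁴)) · ((z³)⁴)    [product of powers]
= (z⁴ · x⁸) · ((z³)⁴)    [power of a power]
= (z⁴ · x⁸) · z¹²    [power of a power]
= x⁸z¹⁶    [product of powers]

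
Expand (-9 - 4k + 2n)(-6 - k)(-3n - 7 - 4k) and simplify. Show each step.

(-9 - 4k + 2n)(-6 - k)(-3n - 7 - 4k)
= (54 + 9k + 24k + 4k² - 12n - 2kn)(-3n - 7 - 4k)    [distributive law]
= (54 + 33k + 4k² - 12n - 2kn)(-3n - 7 - 4k)    [combine like terms]
= -162n - 378 - 216k - 99kn - 231k - 132k² - 12k²n - 28k² - 16k³ + 36n² + 84n + 48kn + 6kn² + 14kn + 8k²n    [distributive law]
= -78n - 378 - 447k - 37kn - 160k² - 4k²n - 16k³ + 36n² + 6kn²    [combine like terms]

-78n - 378 - 447k - 37kn - 160k² - 4k²n - 16k³ + 36n² + 6kn²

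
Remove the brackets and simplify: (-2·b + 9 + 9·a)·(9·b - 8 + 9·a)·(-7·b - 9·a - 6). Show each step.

126·b³ - 279·a·b² - 571·b² - 1314·a·b - 78·b - 1134·a²·b + 594·a + 432 - 567·a² - 729·a³

(-2·b + 9 + 9·a)·(9·b - 8 + 9·a)·(-7·b - 9·a - 6)
= (-18·b² + 16·b - 18·a·b + 81·b - 72 + 81·a + 81·a·b - 72·a + 81·a²)·(-7·b - 9·a - 6)    [distributive law]
= (-18·b² + 97·b + 63·a·b - 72 + 9·a + 81·a²)·(-7·b - 9·a - 6)    [combine like terms]
= 126·b³ + 162·a·b² + 108·b² - 679·b² - 873·a·b - 582·b - 441·a·b² - 567·a²·b - 378·a·b + 504·b + 648·a + 432 - 63·a·b - 81·a² - 54·a - 567·a²·b - 729·a³ - 486·a²    [distributive law]
= 126·b³ - 279·a·b² - 571·b² - 1314·a·b - 78·b - 1134·a²·b + 594·a + 432 - 567·a² - 729·a³    [combine like terms]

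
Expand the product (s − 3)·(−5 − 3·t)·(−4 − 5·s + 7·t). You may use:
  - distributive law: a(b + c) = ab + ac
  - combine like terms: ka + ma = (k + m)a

−55·s + 25·s^2 − 68·s·t + 15·s^2·t − 21·s·t^2 − 60 + 69·t + 63·t^2

(s − 3)·(−5 − 3·t)·(−4 − 5·s + 7·t)
= (−5·s − 3·s·t + 15 + 9·t)·(−4 − 5·s + 7·t)    [distributive law]
= 20·s + 25·s^2 − 35·s·t + 12·s·t + 15·s^2·t − 21·s·t^2 − 60 − 75·s + 105·t − 36·t − 45·s·t + 63·t^2    [distributive law]
= −55·s + 25·s^2 − 68·s·t + 15·s^2·t − 21·s·t^2 − 60 + 69·t + 63·t^2    [combine like terms]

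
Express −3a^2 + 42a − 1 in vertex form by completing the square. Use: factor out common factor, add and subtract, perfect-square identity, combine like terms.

−3(a − 7)^2 + 146

−3a^2 + 42a − 1
= −3(a^2 − 14a) − 1    [factor out -3 from the a-terms]
= −3(a^2 − 14a + 49 − 49) − 1    [add and subtract 49 inside the bracket]
= −3(a − 7)^2 + 147 − 1    [perfect-square identity]
= −3(a − 7)^2 + 146    [combine constants]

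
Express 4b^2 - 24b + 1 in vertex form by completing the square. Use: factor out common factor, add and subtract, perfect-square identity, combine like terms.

4b^2 - 24b + 1
= 4(b^2 - 6b) + 1    [factor out 4 from the b-terms]
= 4(b^2 - 6b + 9 - 9) + 1    [add and subtract 9 inside the bracket]
= 4(b - 3)^2 - 36 + 1    [perfect-square identity]
= 4(b - 3)^2 - 35    [combine constants]

4(b - 3)^2 - 35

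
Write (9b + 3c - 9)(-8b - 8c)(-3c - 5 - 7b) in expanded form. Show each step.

(9b + 3c - 9)(-8b - 8c)(-3c - 5 - 7b)
= (-72b^2 - 72bc - 24bc - 24c^2 + 72b + 72c)(-3c - 5 - 7b)    [distributive law]
= (-72b^2 - 96bc - 24c^2 + 72b + 72c)(-3c - 5 - 7b)    [combine like terms]
= 216b^2c + 360b^2 + 504b^3 + 288bc^2 + 480bc + 672b^2c + 72c^3 + 120c^2 + 168bc^2 - 216bc - 360b - 504b^2 - 216c^2 - 360c - 504bc    [distributive law]
= 888b^2c - 144b^2 + 504b^3 + 456bc^2 - 240bc + 72c^3 - 96c^2 - 360b - 360c    [combine like terms]

888b^2c - 144b^2 + 504b^3 + 456bc^2 - 240bc + 72c^3 - 96c^2 - 360b - 360c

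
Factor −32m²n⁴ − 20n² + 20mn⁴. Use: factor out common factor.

4n²(−8m²n² − 5 + 5mn²)

−32m²n⁴ − 20n² + 20mn⁴
= 4(−8m²n⁴ − 5n² + 5mn⁴)    [factor out 4]
= 4n²(−8m²n² − 5 + 5mn²)    [factor out n²]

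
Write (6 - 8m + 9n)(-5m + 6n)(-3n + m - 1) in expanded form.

(6 - 8m + 9n)(-5m + 6n)(-3n + m - 1)
= (-30m + 36n + 40m^2 - 48mn - 45mn + 54n^2)(-3n + m - 1)    [distributive law]
= (-30m + 36n + 40m^2 - 93mn + 54n^2)(-3n + m - 1)    [combine like terms]
= 90mn - 30m^2 + 30m - 108n^2 + 36mn - 36n - 120m^2n + 40m^3 - 40m^2 + 279mn^2 - 93m^2n + 93mn - 162n^3 + 54mn^2 - 54n^2    [distributive law]
= 219mn - 70m^2 + 30m - 162n^2 - 36n - 213m^2n + 40m^3 + 333mn^2 - 162n^3    [combine like terms]

219mn - 70m^2 + 30m - 162n^2 - 36n - 213m^2n + 40m^3 + 333mn^2 - 162n^3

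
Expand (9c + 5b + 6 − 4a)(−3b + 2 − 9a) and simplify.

−27bc + 18c − 81ac − 15b² − 8b − 33ab + 12 − 62a + 36a²

(9c + 5b + 6 − 4a)(−3b + 2 − 9a)
= −27bc + 18c − 81ac − 15b² + 10b − 45ab − 18b + 12 − 54a + 12ab − 8a + 36a²    [distributive law]
= −27bc + 18c − 81ac − 15b² − 8b − 33ab + 12 − 62a + 36a²    [combine like terms]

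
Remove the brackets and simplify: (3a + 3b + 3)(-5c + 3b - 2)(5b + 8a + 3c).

-168abc - 120a^2c - 45ac^2 + 117ab^2 + 72a^2b - 6ab - 48a^2 - 138ac - 48b^2c - 45bc^2 + 45b^3 + 15b^2 - 66bc - 45c^2 - 30b - 48a - 18c

(3a + 3b + 3)(-5c + 3b - 2)(5b + 8a + 3c)
= (-15ac + 9ab - 6a - 15bc + 9b^2 - 6b - 15c + 9b - 6)(5b + 8a + 3c)    [distributive law]
= (-15ac + 9ab - 6a - 15bc + 9b^2 + 3b - 15c - 6)(5b + 8a + 3c)    [combine like terms]
= -75abc - 120a^2c - 45ac^2 + 45ab^2 + 72a^2b + 27abc - 30ab - 48a^2 - 18ac - 75b^2c - 120abc - 45bc^2 + 45b^3 + 72ab^2 + 27b^2c + 15b^2 + 24ab + 9bc - 75bc - 120ac - 45c^2 - 30b - 48a - 18c    [distributive law]
= -168abc - 120a^2c - 45ac^2 + 117ab^2 + 72a^2b - 6ab - 48a^2 - 138ac - 48b^2c - 45bc^2 + 45b^3 + 15b^2 - 66bc - 45c^2 - 30b - 48a - 18c    [combine like terms]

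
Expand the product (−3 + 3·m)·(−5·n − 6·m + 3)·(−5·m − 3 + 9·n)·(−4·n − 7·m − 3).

−1392·m·n^2 − 906·m^2·n + 387·m·n + 99·n^2 + 270·n − 540·n^3 + 297·m^3 + 495·m^2 − 81·m − 81 + 1293·m^2·n^2 + 249·m^3·n + 540·m·n^3 − 630·m^4

(−3 + 3·m)·(−5·n − 6·m + 3)·(−5·m − 3 + 9·n)·(−4·n − 7·m − 3)
= (15·n + 18·m − 9 − 15·m·n − 18·m^2 + 9·m)·(−5·m − 3 + 9·n)·(−4·n − 7·m − 3)    [distributive law]
= (15·n + 27·m − 9 − 15·m·n − 18·m^2)·(−5·m − 3 + 9·n)·(−4·n − 7·m − 3)    [combine like terms]
= (−75·m·n − 45·n + 135·n^2 − 135·m^2 − 81·m + 243·m·n + 45·m + 27 − 81·n + 75·m^2·n + 45·m·n − 135·m·n^2 + 90·m^3 + 54·m^2 − 162·m^2·n)·(−4·n − 7·m − 3)    [distributive law]
= (213·m·n − 126·n + 135·n^2 − 81·m^2 − 36·m + 27 − 87·m^2·n − 135·m·n^2 + 90·m^3)·(−4·n − 7·m − 3)    [combine like terms]
= −852·m·n^2 − 1491·m^2·n − 639·m·n + 504·n^2 + 882·m·n + 378·n − 540·n^3 − 945·m·n^2 − 405·n^2 + 324·m^2·n + 567·m^3 + 243·m^2 + 144·m·n + 252·m^2 + 108·m − 108·n − 189·m − 81 + 348·m^2·n^2 + 609·m^3·n + 261·m^2·n + 540·m·n^3 + 945·m^2·n^2 + 405·m·n^2 − 360·m^3·n − 630·m^4 − 270·m^3    [distributive law]
= −1392·m·n^2 − 906·m^2·n + 387·m·n + 99·n^2 + 270·n − 540·n^3 + 297·m^3 + 495·m^2 − 81·m − 81 + 1293·m^2·n^2 + 249·m^3·n + 540·m·n^3 − 630·m^4    [combine like terms]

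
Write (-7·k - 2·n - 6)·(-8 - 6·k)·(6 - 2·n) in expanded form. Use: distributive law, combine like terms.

(-7·k - 2·n - 6)·(-8 - 6·k)·(6 - 2·n)
= (56·k + 42·k^2 + 16·n + 12·k·n + 48 + 36·k)·(6 - 2·n)    [distributive law]
= (92·k + 42·k^2 + 16·n + 12·k·n + 48)·(6 - 2·n)    [combine like terms]
= 552·k - 184·k·n + 252·k^2 - 84·k^2·n + 96·n - 32·n^2 + 72·k·n - 24·k·n^2 + 288 - 96·n    [distributive law]
= 552·k - 112·k·n + 252·k^2 - 84·k^2·n - 32·n^2 - 24·k·n^2 + 288    [combine like terms]

552·k - 112·k·n + 252·k^2 - 84·k^2·n - 32·n^2 - 24·k·n^2 + 288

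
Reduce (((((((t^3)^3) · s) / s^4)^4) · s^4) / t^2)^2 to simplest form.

s^(-16)·t^68

(((((((t^3)^3) · s) / s^4)^4) · s^4) / t^2)^2
= (((((((t^3)^3) · s) / s^4)^4) · s^4)^2) / ((t^2)^2)    [power of a quotient]
= (((((((t^3)^3) · s) / s^4)^4)^2) · ((s^4)^2)) / ((t^2)^2)    [power of a product]
= ((((((t^3)^3) · s) / s^4)^8) · ((s^4)^2)) / ((t^2)^2)    [power of a power]
= ((((((t^3)^3) · s)^8) / ((s^4)^8)) · ((s^4)^2)) / ((t^2)^2)    [power of a quotient]
= ((((((t^3)^3)^8) · (s^8)) / ((s^4)^8)) · ((s^4)^2)) / ((t^2)^2)    [power of a product]
= (((((t^3)^24) · (s^8)) / ((s^4)^8)) · ((s^4)^2)) / ((t^2)^2)    [power of a power]
= (((t^72 · (s^8)) / ((s^4)^8)) · ((s^4)^2)) / ((t^2)^2)    [power of a power]
= (((t^72 · s^8) / s^32) · ((s^4)^2)) / ((t^2)^2)    [power of a power]
= (((t^72 · s^8) / s^32) · s^8) / ((t^2)^2)    [power of a power]
= (((t^72 · s^8) / s^32) · s^8) / t^4    [power of a power]
= s^(-16)·t^68    [quotient of powers; product of powers]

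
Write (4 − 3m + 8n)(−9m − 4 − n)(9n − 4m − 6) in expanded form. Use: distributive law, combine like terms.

(4 − 3m + 8n)(−9m − 4 − n)(9n − 4m − 6)
= (−36m − 16 − 4n + 27m^2 + 12m + 3mn − 72mn − 32n − 8n^2)(9n − 4m − 6)    [distributive law]
= (−24m − 16 − 36n + 27m^2 − 69mn − 8n^2)(9n − 4m − 6)    [combine like terms]
= −216mn + 96m^2 + 144m − 144n + 64m + 96 − 324n^2 + 144mn + 216n + 243m^2n − 108m^3 − 162m^2 − 621mn^2 + 276m^2n + 414mn − 72n^3 + 32mn^2 + 48n^2    [distributive law]
= 342mn − 66m^2 + 208m + 72n + 96 − 276n^2 + 519m^2n − 108m^3 − 589mn^2 − 72n^3    [combine like terms]

342mn − 66m^2 + 208m + 72n + 96 − 276n^2 + 519m^2n − 108m^3 − 589mn^2 − 72n^3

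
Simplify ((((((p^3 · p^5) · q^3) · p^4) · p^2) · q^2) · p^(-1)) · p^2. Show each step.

p^15q^5

((((((p^3 · p^5) · q^3) · p^4) · p^2) · q^2) · p^(-1)) · p^2
= (((((p^8 · q^3) · p^4) · p^2) · q^2) · p^(-1)) · p^2    [product of powers]
= p^15q^5    [product of powers]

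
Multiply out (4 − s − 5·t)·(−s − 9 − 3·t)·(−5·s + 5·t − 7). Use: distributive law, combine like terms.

(4 − s − 5·t)·(−s − 9 − 3·t)·(−5·s + 5·t − 7)
= (−4·s − 36 − 12·t + s² + 9·s + 3·s·t + 5·s·t + 45·t + 15·t²)·(−5·s + 5·t − 7)    [distributive law]
= (5·s − 36 + 33·t + s² + 8·s·t + 15·t²)·(−5·s + 5·t − 7)    [combine like terms]
= −25·s² + 25·s·t − 35·s + 180·s − 180·t + 252 − 165·s·t + 165·t² − 231·t − 5·s³ + 5·s²·t − 7·s² − 40·s²·t + 40·s·t² − 56·s·t − 75·s·t² + 75·t³ − 105·t²    [distributive law]
= −32·s² − 196·s·t + 145·s − 411·t + 252 + 60·t² − 5·s³ − 35·s²·t − 35·s·t² + 75·t³    [combine like terms]

−32·s² − 196·s·t + 145·s − 411·t + 252 + 60·t² − 5·s³ − 35·s²·t − 35·s·t² + 75·t³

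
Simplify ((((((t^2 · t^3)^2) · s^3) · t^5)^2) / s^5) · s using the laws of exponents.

s^2t^30

((((((t^2 · t^3)^2) · s^3) · t^5)^2) / s^5) · s
= ((((((t^2 · t^3)^2) · s^3)^2) · ((t^5)^2)) / s^5) · s    [power of a product]
= ((((((t^2 · t^3)^2)^2) · ((s^3)^2)) · ((t^5)^2)) / s^5) · s    [power of a product]
= (((((t^2 · t^3)^4) · ((s^3)^2)) · ((t^5)^2)) / s^5) · s    [power of a power]
= ((((((t^2)^4) · ((t^3)^4)) · ((s^3)^2)) · ((t^5)^2)) / s^5) · s    [power of a product]
= ((((t^8 · ((t^3)^4)) · ((s^3)^2)) · ((t^5)^2)) / s^5) · s    [power of a power]
= ((((t^8 · t^12) · ((s^3)^2)) · ((t^5)^2)) / s^5) · s    [power of a power]
= (((t^20 · ((s^3)^2)) · ((t^5)^2)) / s^5) · s    [product of powers]
= (((t^20 · s^6) · ((t^5)^2)) / s^5) · s    [power of a power]
= (((t^20 · s^6) · t^10) / s^5) · s    [power of a power]
= s^2t^30    [quotient of powers; product of powers]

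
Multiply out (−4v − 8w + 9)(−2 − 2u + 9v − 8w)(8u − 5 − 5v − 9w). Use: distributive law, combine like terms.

(−4v − 8w + 9)(−2 − 2u + 9v − 8w)(8u − 5 − 5v − 9w)
= (8v + 8uv − 36v^2 + 32vw + 16w + 16uw − 72vw + 64w^2 − 18 − 18u + 81v − 72w)(8u − 5 − 5v − 9w)    [distributive law]
= (89v + 8uv − 36v^2 − 40vw − 56w + 16uw + 64w^2 − 18 − 18u)(8u − 5 − 5v − 9w)    [combine like terms]
= 712uv − 445v − 445v^2 − 801vw + 64u^2v − 40uv − 40uv^2 − 72uvw − 288uv^2 + 180v^2 + 180v^3 + 324v^2w − 320uvw + 200vw + 200v^2w + 360vw^2 − 448uw + 280w + 280vw + 504w^2 + 128u^2w − 80uw − 80uvw − 144uw^2 + 512uw^2 − 320w^2 − 320vw^2 − 576w^3 − 144u + 90 + 90v + 162w − 144u^2 + 90u + 90uv + 162uw    [distributive law]
= 762uv − 355v − 265v^2 − 321vw + 64u^2v − 328uv^2 − 472uvw + 180v^3 + 524v^2w + 40vw^2 − 366uw + 442w + 184w^2 + 128u^2w + 368uw^2 − 576w^3 − 54u + 90 − 144u^2    [combine like terms]

762uv − 355v − 265v^2 − 321vw + 64u^2v − 328uv^2 − 472uvw + 180v^3 + 524v^2w + 40vw^2 − 366uw + 442w + 184w^2 + 128u^2w + 368uw^2 − 576w^3 − 54u + 90 − 144u^2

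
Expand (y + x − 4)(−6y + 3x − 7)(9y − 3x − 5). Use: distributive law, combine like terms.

−54y^3 − 9xy^2 + 183y^2 + 36x^2y − 207xy + 167y − 9x^3 + 42x^2 + 11x − 140

(y + x − 4)(−6y + 3x − 7)(9y − 3x − 5)
= (−6y^2 + 3xy − 7y − 6xy + 3x^2 − 7x + 24y − 12x + 28)(9y − 3x − 5)    [distributive law]
= (−6y^2 − 3xy + 17y + 3x^2 − 19x + 28)(9y − 3x − 5)    [combine like terms]
= −54y^3 + 18xy^2 + 30y^2 − 27xy^2 + 9x^2y + 15xy + 153y^2 − 51xy − 85y + 27x^2y − 9x^3 − 15x^2 − 171xy + 57x^2 + 95x + 252y − 84x − 140    [distributive law]
= −54y^3 − 9xy^2 + 183y^2 + 36x^2y − 207xy + 167y − 9x^3 + 42x^2 + 11x − 140    [combine like terms]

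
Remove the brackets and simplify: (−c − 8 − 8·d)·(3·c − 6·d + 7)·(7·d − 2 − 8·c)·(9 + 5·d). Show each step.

2377·c^2·d + 615·c^2·d^2 + 2286·c^2 + 216·c^3 + 120·c^3·d − 5175·c·d^2 − 2550·c·d^3 + 1497·c·d + 4590·c − 3248·d^2 + 2264·d^3 − 2824·d + 1008 + 1680·d^4

(−c − 8 − 8·d)·(3·c − 6·d + 7)·(7·d − 2 − 8·c)·(9 + 5·d)
= (−3·c^2 + 6·c·d − 7·c − 24·c + 48·d − 56 − 24·c·d + 48·d^2 − 56·d)·(7·d − 2 − 8·c)·(9 + 5·d)    [distributive law]
= (−3·c^2 − 18·c·d − 31·c − 8·d − 56 + 48·d^2)·(7·d − 2 − 8·c)·(9 + 5·d)    [combine like terms]
= (−21·c^2·d + 6·c^2 + 24·c^3 − 126·c·d^2 + 36·c·d + 144·c^2·d − 217·c·d + 62·c + 248·c^2 − 56·d^2 + 16·d + 64·c·d − 392·d + 112 + 448·c + 336·d^3 − 96·d^2 − 384·c·d^2)·(9 + 5·d)    [distributive law]
= (123·c^2·d + 254·c^2 + 24·c^3 − 510·c·d^2 − 117·c·d + 510·c − 152·d^2 − 376·d + 112 + 336·d^3)·(9 + 5·d)    [combine like terms]
= 1107·c^2·d + 615·c^2·d^2 + 2286·c^2 + 1270·c^2·d + 216·c^3 + 120·c^3·d − 4590·c·d^2 − 2550·c·d^3 − 1053·c·d − 585·c·d^2 + 4590·c + 2550·c·d − 1368·d^2 − 760·d^3 − 3384·d − 1880·d^2 + 1008 + 560·d + 3024·d^3 + 1680·d^4    [distributive law]
= 2377·c^2·d + 615·c^2·d^2 + 2286·c^2 + 216·c^3 + 120·c^3·d − 5175·c·d^2 − 2550·c·d^3 + 1497·c·d + 4590·c − 3248·d^2 + 2264·d^3 − 2824·d + 1008 + 1680·d^4    [combine like terms]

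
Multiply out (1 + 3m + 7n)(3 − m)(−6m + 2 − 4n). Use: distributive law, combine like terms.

(1 + 3m + 7n)(3 − m)(−6m + 2 − 4n)
= (3 − m + 9m − 3m² + 21n − 7mn)(−6m + 2 − 4n)    [distributive law]
= (3 + 8m − 3m² + 21n − 7mn)(−6m + 2 − 4n)    [combine like terms]
= −18m + 6 − 12n − 48m² + 16m − 32mn + 18m³ − 6m² + 12m²n − 126mn + 42n − 84n² + 42m²n − 14mn + 28mn²    [distributive law]
= −2m + 6 + 30n − 54m² − 172mn + 18m³ + 54m²n − 84n² + 28mn²    [combine like terms]

−2m + 6 + 30n − 54m² − 172mn + 18m³ + 54m²n − 84n² + 28mn²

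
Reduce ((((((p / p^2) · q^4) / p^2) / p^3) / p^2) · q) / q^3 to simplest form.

((((((p / p^2) · q^4) / p^2) / p^3) / p^2) · q) / q^3
= (((((p^(-1) · q^4) / p^2) / p^3) / p^2) · q) / q^3    [quotient of powers]
= p^(-8)q^2    [quotient of powers; product of powers]

p^(-8)q^2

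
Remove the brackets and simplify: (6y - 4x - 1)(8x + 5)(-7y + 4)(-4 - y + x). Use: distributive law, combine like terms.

746xy² + 336xy³ - 560x²y² - 1285xy - 380x²y + 685y² + 210y³ - 600y + 224x³y + 400x² - 128x³ + 428x + 80

(6y - 4x - 1)(8x + 5)(-7y + 4)(-4 - y + x)
= (48xy + 30y - 32x² - 20x - 8x - 5)(-7y + 4)(-4 - y + x)    [distributive law]
= (48xy + 30y - 32x² - 28x - 5)(-7y + 4)(-4 - y + x)    [combine like terms]
= (-336xy² + 192xy - 210y² + 120y + 224x²y - 128x² + 196xy - 112x + 35y - 20)(-4 - y + x)    [distributive law]
= (-336xy² + 388xy - 210y² + 155y + 224x²y - 128x² - 112x - 20)(-4 - y + x)    [combine like terms]
= 1344xy² + 336xy³ - 336x²y² - 1552xy - 388xy² + 388x²y + 840y² + 210y³ - 210xy² - 620y - 155y² + 155xy - 896x²y - 224x²y² + 224x³y + 512x² + 128x²y - 128x³ + 448x + 112xy - 112x² + 80 + 20y - 20x    [distributive law]
= 746xy² + 336xy³ - 560x²y² - 1285xy - 380x²y + 685y² + 210y³ - 600y + 224x³y + 400x² - 128x³ + 428x + 80    [combine like terms]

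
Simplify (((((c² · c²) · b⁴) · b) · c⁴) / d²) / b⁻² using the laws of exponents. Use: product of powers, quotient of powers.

b⁷c⁸d⁻²

(((((c² · c²) · b⁴) · b) · c⁴) / d²) / b⁻²
= ((((c⁴ · b⁴) · b) · c⁴) / d²) / b⁻²    [product of powers]
= b⁷c⁸d⁻²    [quotient of powers; product of powers]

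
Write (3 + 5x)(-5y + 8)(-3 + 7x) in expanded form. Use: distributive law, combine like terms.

(3 + 5x)(-5y + 8)(-3 + 7x)
= (-15y + 24 - 25xy + 40x)(-3 + 7x)    [distributive law]
= 45y - 105xy - 72 + 168x + 75xy - 175x^2y - 120x + 280x^2    [distributive law]
= 45y - 30xy - 72 + 48x - 175x^2y + 280x^2    [combine like terms]

45y - 30xy - 72 + 48x - 175x^2y + 280x^2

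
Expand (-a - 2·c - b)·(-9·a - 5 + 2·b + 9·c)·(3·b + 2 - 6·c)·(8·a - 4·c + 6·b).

216·a^3·b - 552·a^2·b·c + 330·a^2·b^2 + 144·a^3 - 168·a^2·c + 340·a^2·b - 432·a^3·c - 216·a^2·c^2 - 396·a·b·c + 262·a·b^2 + 80·a^2 + 120·a·c + 140·a·b - 720·a·c^2 - 390·a·b^2·c + 78·a·b^3 - 72·a·b·c^2 + 1080·a·c^3 - 472·b·c^2 - 200·b^2·c - 80·c^2 + 80·b·c + 384·c^3 + 252·b^2·c^2 - 138·b^3·c + 552·b·c^3 - 432·c^4 + 66·b^3 + 60·b^2 - 36·b^4

(-a - 2·c - b)·(-9·a - 5 + 2·b + 9·c)·(3·b + 2 - 6·c)·(8·a - 4·c + 6·b)
= (9·a^2 + 5·a - 2·a·b - 9·a·c + 18·a·c + 10·c - 4·b·c - 18·c^2 + 9·a·b + 5·b - 2·b^2 - 9·b·c)·(3·b + 2 - 6·c)·(8·a - 4·c + 6·b)    [distributive law]
= (9·a^2 + 5·a + 7·a·b + 9·a·c + 10·c - 13·b·c - 18·c^2 + 5·b - 2·b^2)·(3·b + 2 - 6·c)·(8·a - 4·c + 6·b)    [combine like terms]
= (27·a^2·b + 18·a^2 - 54·a^2·c + 15·a·b + 10·a - 30·a·c + 21·a·b^2 + 14·a·b - 42·a·b·c + 27·a·b·c + 18·a·c - 54·a·c^2 + 30·b·c + 20·c - 60·c^2 - 39·b^2·c - 26·b·c + 78·b·c^2 - 54·b·c^2 - 36·c^2 + 108·c^3 + 15·b^2 + 10·b - 30·b·c - 6·b^3 - 4·b^2 + 12·b^2·c)·(8·a - 4·c + 6·b)    [distributive law]
= (27·a^2·b + 18·a^2 - 54·a^2·c + 29·a·b + 10·a - 12·a·c + 21·a·b^2 - 15·a·b·c - 54·a·c^2 - 26·b·c + 20·c - 96·c^2 - 27·b^2·c + 24·b·c^2 + 108·c^3 + 11·b^2 + 10·b - 6·b^3)·(8·a - 4·c + 6·b)    [combine like terms]
= 216·a^3·b - 108·a^2·b·c + 162·a^2·b^2 + 144·a^3 - 72·a^2·c + 108·a^2·b - 432·a^3·c + 216·a^2·c^2 - 324·a^2·b·c + 232·a^2·b - 116·a·b·c + 174·a·b^2 + 80·a^2 - 40·a·c + 60·a·b - 96·a^2·c + 48·a·c^2 - 72·a·b·c + 168·a^2·b^2 - 84·a·b^2·c + 126·a·b^3 - 120·a^2·b·c + 60·a·b·c^2 - 90·a·b^2·c - 432·a^2·c^2 + 216·a·c^3 - 324·a·b·c^2 - 208·a·b·c + 104·b·c^2 - 156·b^2·c + 160·a·c - 80·c^2 + 120·b·c - 768·a·c^2 + 384·c^3 - 576·b·c^2 - 216·a·b^2·c + 108·b^2·c^2 - 162·b^3·c + 192·a·b·c^2 - 96·b·c^3 + 144·b^2·c^2 + 864·a·c^3 - 432·c^4 + 648·b·c^3 + 88·a·b^2 - 44·b^2·c + 66·b^3 + 80·a·b - 40·b·c + 60·b^2 - 48·a·b^3 + 24·b^3·c - 36·b^4    [distributive law]
= 216·a^3·b - 552·a^2·b·c + 330·a^2·b^2 + 144·a^3 - 168·a^2·c + 340·a^2·b - 432·a^3·c - 216·a^2·c^2 - 396·a·b·c + 262·a·b^2 + 80·a^2 + 120·a·c + 140·a·b - 720·a·c^2 - 390·a·b^2·c + 78·a·b^3 - 72·a·b·c^2 + 1080·a·c^3 - 472·b·c^2 - 200·b^2·c - 80·c^2 + 80·b·c + 384·c^3 + 252·b^2·c^2 - 138·b^3·c + 552·b·c^3 - 432·c^4 + 66·b^3 + 60·b^2 - 36·b^4    [combine like terms]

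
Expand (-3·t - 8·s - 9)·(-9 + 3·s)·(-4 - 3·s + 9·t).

621·t + 360·s·t + 243·t^2 - 189·s^2·t - 81·s·t^2 - 423·s - 39·s^2 + 72·s^3 - 324

(-3·t - 8·s - 9)·(-9 + 3·s)·(-4 - 3·s + 9·t)
= (27·t - 9·s·t + 72·s - 24·s^2 + 81 - 27·s)·(-4 - 3·s + 9·t)    [distributive law]
= (27·t - 9·s·t + 45·s - 24·s^2 + 81)·(-4 - 3·s + 9·t)    [combine like terms]
= -108·t - 81·s·t + 243·t^2 + 36·s·t + 27·s^2·t - 81·s·t^2 - 180·s - 135·s^2 + 405·s·t + 96·s^2 + 72·s^3 - 216·s^2·t - 324 - 243·s + 729·t    [distributive law]
= 621·t + 360·s·t + 243·t^2 - 189·s^2·t - 81·s·t^2 - 423·s - 39·s^2 + 72·s^3 - 324    [combine like terms]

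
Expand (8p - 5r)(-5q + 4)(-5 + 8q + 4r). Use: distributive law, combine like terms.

(8p - 5r)(-5q + 4)(-5 + 8q + 4r)
= (-40pq + 32p + 25qr - 20r)(-5 + 8q + 4r)    [distributive law]
= 200pq - 320pq^2 - 160pqr - 160p + 256pq + 128pr - 125qr + 200q^2r + 100qr^2 + 100r - 160qr - 80r^2    [distributive law]
= 456pq - 320pq^2 - 160pqr - 160p + 128pr - 285qr + 200q^2r + 100qr^2 + 100r - 80r^2    [combine like terms]

456pq - 320pq^2 - 160pqr - 160p + 128pr - 285qr + 200q^2r + 100qr^2 + 100r - 80r^2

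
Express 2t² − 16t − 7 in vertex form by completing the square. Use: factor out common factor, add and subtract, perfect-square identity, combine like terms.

2(t − 4)² − 39

2t² − 16t − 7
= 2(t² − 8t) − 7    [factor out 2 from the t-terms]
= 2(t² − 8t + 16 − 16) − 7    [add and subtract 16 inside the bracket]
= 2(t − 4)² − 32 − 7    [perfect-square identity]
= 2(t − 4)² − 39    [combine constants]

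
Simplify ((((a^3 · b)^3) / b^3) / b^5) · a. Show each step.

a^10b^(-5)

((((a^3 · b)^3) / b^3) / b^5) · a
= (((((a^3)^3) · (b^3)) / b^3) / b^5) · a    [power of a product]
= (((a^9 · (b^3)) / b^3) / b^5) · a    [power of a power]
= a^10b^(-5)    [quotient of powers; product of powers]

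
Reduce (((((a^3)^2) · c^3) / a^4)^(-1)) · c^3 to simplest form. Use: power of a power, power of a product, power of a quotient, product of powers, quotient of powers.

a^(-2)

(((((a^3)^2) · c^3) / a^4)^(-1)) · c^3
= (((((a^3)^2) · c^3)^(-1)) / ((a^4)^(-1))) · c^3    [power of a quotient]
= (((((a^3)^2)^(-1)) · ((c^3)^(-1))) / ((a^4)^(-1))) · c^3    [power of a product]
= ((((a^3)^(-2)) · ((c^3)^(-1))) / ((a^4)^(-1))) · c^3    [power of a power]
= ((a^(-6) · ((c^3)^(-1))) / ((a^4)^(-1))) · c^3    [power of a power]
= ((a^(-6) · c^(-3)) / ((a^4)^(-1))) · c^3    [power of a power]
= ((a^(-6) · c^(-3)) / a^(-4)) · c^3    [power of a power]
= a^(-2)    [quotient of powers; product of powers]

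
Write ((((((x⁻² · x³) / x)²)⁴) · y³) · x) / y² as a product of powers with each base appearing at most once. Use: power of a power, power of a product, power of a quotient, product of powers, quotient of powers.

((((((x⁻² · x³) / x)²)⁴) · y³) · x) / y²
= (((((x⁻² · x³) / x)⁸) · y³) · x) / y²    [power of a power]
= (((((x⁻² · x³)⁸) / (x⁸)) · y³) · x) / y²    [power of a quotient]
= ((((((x⁻²)⁸) · ((x³)⁸)) / (x⁸)) · y³) · x) / y²    [power of a product]
= ((((x⁻¹⁶ · ((x³)⁸)) / (x⁸)) · y³) · x) / y²    [power of a power]
= ((((x⁻¹⁶ · x²⁴) / (x⁸)) · y³) · x) / y²    [power of a power]
= (((x⁸ / (x⁸)) · y³) · x) / y²    [product of powers]
= ((x⁰ · y³) · x) / y²    [quotient of powers]
= xy    [quotient of powers; product of powers]

xy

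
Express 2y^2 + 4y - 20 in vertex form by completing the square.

2y^2 + 4y - 20
= 2(y^2 + 2y) - 20    [factor out 2 from the y-terms]
= 2(y^2 + 2y + 1 - 1) - 20    [add and subtract 1 inside the bracket]
= 2(y + 1)^2 - 2 - 20    [perfect-square identity]
= 2(y + 1)^2 - 22    [combine constants]

2(y + 1)^2 - 22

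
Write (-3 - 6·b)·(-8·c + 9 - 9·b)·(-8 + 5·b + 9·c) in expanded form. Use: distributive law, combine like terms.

-435·c - 507·b·c + 216·c² + 216 + 81·b - 567·b² + 726·b²·c + 432·b·c² + 270·b³

(-3 - 6·b)·(-8·c + 9 - 9·b)·(-8 + 5·b + 9·c)
= (24·c - 27 + 27·b + 48·b·c - 54·b + 54·b²)·(-8 + 5·b + 9·c)    [distributive law]
= (24·c - 27 - 27·b + 48·b·c + 54·b²)·(-8 + 5·b + 9·c)    [combine like terms]
= -192·c + 120·b·c + 216·c² + 216 - 135·b - 243·c + 216·b - 135·b² - 243·b·c - 384·b·c + 240·b²·c + 432·b·c² - 432·b² + 270·b³ + 486·b²·c    [distributive law]
= -435·c - 507·b·c + 216·c² + 216 + 81·b - 567·b² + 726·b²·c + 432·b·c² + 270·b³    [combine like terms]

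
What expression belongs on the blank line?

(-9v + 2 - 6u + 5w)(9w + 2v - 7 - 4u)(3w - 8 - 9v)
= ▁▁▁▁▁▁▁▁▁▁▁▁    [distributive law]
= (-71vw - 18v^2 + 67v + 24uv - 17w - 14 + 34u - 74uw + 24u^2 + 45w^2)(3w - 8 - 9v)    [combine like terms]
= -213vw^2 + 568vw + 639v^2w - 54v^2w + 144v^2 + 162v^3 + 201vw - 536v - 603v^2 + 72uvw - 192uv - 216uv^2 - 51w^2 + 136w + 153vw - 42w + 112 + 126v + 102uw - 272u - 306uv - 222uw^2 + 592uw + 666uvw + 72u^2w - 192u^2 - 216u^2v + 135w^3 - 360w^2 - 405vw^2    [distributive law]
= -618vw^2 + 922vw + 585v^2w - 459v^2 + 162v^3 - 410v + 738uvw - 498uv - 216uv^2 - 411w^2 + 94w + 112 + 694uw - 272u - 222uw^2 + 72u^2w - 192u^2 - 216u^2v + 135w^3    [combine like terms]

By distributive law:

(-81vw - 18v^2 + 63v + 36uv + 18w + 4v - 14 - 8u - 54uw - 12uv + 42u + 24u^2 + 45w^2 + 10vw - 35w - 20uw)(3w - 8 - 9v)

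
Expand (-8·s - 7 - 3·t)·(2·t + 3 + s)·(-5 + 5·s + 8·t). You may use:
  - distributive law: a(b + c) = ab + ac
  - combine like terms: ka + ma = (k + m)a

-268·s·t - 159·s²·t - 182·s·t² + 50·s - 115·s² - 40·s³ - 53·t - 154·t² + 105 - 48·t³

(-8·s - 7 - 3·t)·(2·t + 3 + s)·(-5 + 5·s + 8·t)
= (-16·s·t - 24·s - 8·s² - 14·t - 21 - 7·s - 6·t² - 9·t - 3·s·t)·(-5 + 5·s + 8·t)    [distributive law]
= (-19·s·t - 31·s - 8·s² - 23·t - 21 - 6·t²)·(-5 + 5·s + 8·t)    [combine like terms]
= 95·s·t - 95·s²·t - 152·s·t² + 155·s - 155·s² - 248·s·t + 40·s² - 40·s³ - 64·s²·t + 115·t - 115·s·t - 184·t² + 105 - 105·s - 168·t + 30·t² - 30·s·t² - 48·t³    [distributive law]
= -268·s·t - 159·s²·t - 182·s·t² + 50·s - 115·s² - 40·s³ - 53·t - 154·t² + 105 - 48·t³    [combine like terms]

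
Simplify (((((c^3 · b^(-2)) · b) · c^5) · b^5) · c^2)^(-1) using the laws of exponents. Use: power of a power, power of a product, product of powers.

(((((c^3 · b^(-2)) · b) · c^5) · b^5) · c^2)^(-1)
= (((((c^3 · b^(-2)) · b) · c^5) · b^5)^(-1)) · ((c^2)^(-1))    [power of a product]
= (((((c^3 · b^(-2)) · b) · c^5)^(-1)) · ((b^5)^(-1))) · ((c^2)^(-1))    [power of a product]
= (((((c^3 · b^(-2)) · b)^(-1)) · ((c^5)^(-1))) · ((b^5)^(-1))) · ((c^2)^(-1))    [power of a product]
= (((((c^3 · b^(-2))^(-1)) · (b^(-1))) · ((c^5)^(-1))) · ((b^5)^(-1))) · ((c^2)^(-1))    [power of a product]
= ((((((c^3)^(-1)) · ((b^(-2))^(-1))) · (b^(-1))) · ((c^5)^(-1))) · ((b^5)^(-1))) · ((c^2)^(-1))    [power of a product]
= ((((c^(-3) · ((b^(-2))^(-1))) · (b^(-1))) · ((c^5)^(-1))) · ((b^5)^(-1))) · ((c^2)^(-1))    [power of a power]
= ((((c^(-3) · b^2) · (b^(-1))) · ((c^5)^(-1))) · ((b^5)^(-1))) · ((c^2)^(-1))    [power of a power]
= ((((c^(-3) · b^2) · b^(-1)) · c^(-5)) · ((b^5)^(-1))) · ((c^2)^(-1))    [power of a power]
= ((((c^(-3) · b^2) · b^(-1)) · c^(-5)) · b^(-5)) · ((c^2)^(-1))    [power of a power]
= ((((c^(-3) · b^2) · b^(-1)) · c^(-5)) · b^(-5)) · c^(-2)    [power of a power]
= b^(-4)c^(-10)    [product of powers]

b^(-4)c^(-10)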